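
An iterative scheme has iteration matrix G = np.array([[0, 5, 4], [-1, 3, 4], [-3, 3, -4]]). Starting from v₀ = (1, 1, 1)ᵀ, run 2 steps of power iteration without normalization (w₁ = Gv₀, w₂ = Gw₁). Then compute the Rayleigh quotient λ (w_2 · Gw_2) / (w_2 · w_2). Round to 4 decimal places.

-2.3333

w1 = Gv₀ = (9, 6, -4)
w2 = Gw1 = (14, -7, 7)
Gw2 = (-7, -7, -91)
w2·Gw2 = 14·(-7) + (-7)·(-7) + 7·(-91) = -686; w2·w2 = 14·14 + (-7)·(-7) + 7·7 = 294
λ ≈ -686/294 = -2.3333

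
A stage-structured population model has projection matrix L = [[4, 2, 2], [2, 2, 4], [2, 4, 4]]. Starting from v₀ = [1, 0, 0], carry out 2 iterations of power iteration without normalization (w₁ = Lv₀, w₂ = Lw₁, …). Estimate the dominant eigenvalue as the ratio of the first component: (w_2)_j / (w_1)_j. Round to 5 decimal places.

6.00000

w1 = Lv₀ = (4·1 + 2·0 + 2·0; 2·1 + 2·0 + 4·0; 2·1 + 4·0 + 4·0) = (4, 2, 2)
w2 = Lw1 = (4·4 + 2·2 + 2·2; 2·4 + 2·2 + 4·2; 2·4 + 4·2 + 4·2) = (24, 20, 24)
Ratio at component: 24 / 4 = 6.00000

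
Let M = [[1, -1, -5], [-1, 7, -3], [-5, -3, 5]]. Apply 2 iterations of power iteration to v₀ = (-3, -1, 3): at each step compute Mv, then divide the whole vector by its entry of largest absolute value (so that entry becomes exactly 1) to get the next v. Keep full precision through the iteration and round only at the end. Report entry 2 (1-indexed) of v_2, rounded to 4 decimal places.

Mv0 = (-17.00000, -13.00000, 33.00000); divide by 33.00000 → v1 = (-0.51515, -0.39394, 1.00000)
Mv1 = (-5.12121, -5.24242, 8.75758); divide by 8.75758 → v2 = (-0.58478, -0.59862, 1.00000)
Requested entry of v2: -173/289 = -0.5986

-0.5986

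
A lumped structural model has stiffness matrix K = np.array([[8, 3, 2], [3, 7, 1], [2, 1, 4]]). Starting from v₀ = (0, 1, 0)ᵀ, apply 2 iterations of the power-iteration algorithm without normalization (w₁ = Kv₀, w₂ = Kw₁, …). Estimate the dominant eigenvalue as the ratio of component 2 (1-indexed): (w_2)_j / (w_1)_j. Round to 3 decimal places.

w1 = Kv₀ = (8·0 + 3·1 + 2·0; 3·0 + 7·1 + 1·0; 2·0 + 1·1 + 4·0) = (3, 7, 1)
w2 = Kw1 = (8·3 + 3·7 + 2·1; 3·3 + 7·7 + 1·1; 2·3 + 1·7 + 4·1) = (47, 59, 17)
Ratio at component: 59 / 7 = 8.429

8.429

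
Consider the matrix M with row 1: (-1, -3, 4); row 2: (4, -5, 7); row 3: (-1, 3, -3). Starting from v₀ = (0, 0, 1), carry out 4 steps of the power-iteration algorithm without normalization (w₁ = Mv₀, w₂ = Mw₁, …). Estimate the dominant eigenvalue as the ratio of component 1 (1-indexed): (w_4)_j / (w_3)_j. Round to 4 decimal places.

λ ≈ -6.1571

w1 = Mv₀ = ((-1)·0 + (-3)·0 + 4·1; 4·0 + (-5)·0 + 7·1; (-1)·0 + 3·0 + (-3)·1) = (4, 7, -3)
w2 = Mw1 = ((-1)·4 + (-3)·7 + 4·(-3); 4·4 + (-5)·7 + 7·(-3); (-1)·4 + 3·7 + (-3)·(-3)) = (-37, -40, 26)
w3 = Mw2 = (261, 234, -161)
w4 = Mw3 = (-1607, -1253, 924)
Ratio at component: -1607 / 261 = -6.1571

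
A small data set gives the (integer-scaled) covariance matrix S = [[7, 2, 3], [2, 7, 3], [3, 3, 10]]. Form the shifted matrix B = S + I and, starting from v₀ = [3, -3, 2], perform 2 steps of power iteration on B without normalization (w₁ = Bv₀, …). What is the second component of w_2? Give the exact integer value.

B = S + I has rows (8, 2, 3); (2, 8, 3); (3, 3, 11)
w1 = Bv₀ = (24, -12, 22)
w2 = Bw1 = (234, 18, 278)
Requested component of w2: 18

18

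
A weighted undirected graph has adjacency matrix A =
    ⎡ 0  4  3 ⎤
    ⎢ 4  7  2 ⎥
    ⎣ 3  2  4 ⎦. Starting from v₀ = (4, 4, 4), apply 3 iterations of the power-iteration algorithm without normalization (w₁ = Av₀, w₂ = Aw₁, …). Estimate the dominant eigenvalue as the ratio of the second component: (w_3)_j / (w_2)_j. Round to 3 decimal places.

w1 = Av₀ = (0·4 + 4·4 + 3·4; 4·4 + 7·4 + 2·4; 3·4 + 2·4 + 4·4) = (28, 52, 36)
w2 = Aw1 = (0·28 + 4·52 + 3·36; 4·28 + 7·52 + 2·36; 3·28 + 2·52 + 4·36) = (316, 548, 332)
w3 = Aw2 = (3188, 5764, 3372)
Ratio at component: 5764 / 548 = 10.518

λ ≈ 10.518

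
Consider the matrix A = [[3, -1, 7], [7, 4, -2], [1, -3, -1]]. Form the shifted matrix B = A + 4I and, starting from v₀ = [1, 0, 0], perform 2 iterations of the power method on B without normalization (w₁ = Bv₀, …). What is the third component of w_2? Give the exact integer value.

B = A + 4I has rows (7, -1, 7); (7, 8, -2); (1, -3, 3)
w1 = Bv₀ = (7, 7, 1)
w2 = Bw1 = (49, 103, -11)
Requested component of w2: -11

-11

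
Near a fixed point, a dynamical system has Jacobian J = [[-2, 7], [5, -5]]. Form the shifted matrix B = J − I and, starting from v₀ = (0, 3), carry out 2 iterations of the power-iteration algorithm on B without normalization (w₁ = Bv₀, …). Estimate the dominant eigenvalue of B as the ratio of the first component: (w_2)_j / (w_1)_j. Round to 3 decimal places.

B = J − I has rows (-3, 7); (5, -6)
w1 = Bv₀ = ((-3)·0 + 7·3; 5·0 + (-6)·3) = (21, -18)
w2 = Bw1 = ((-3)·21 + 7·(-18); 5·21 + (-6)·(-18)) = (-189, 213)
Ratio: -189/21 = -9.000

-9.000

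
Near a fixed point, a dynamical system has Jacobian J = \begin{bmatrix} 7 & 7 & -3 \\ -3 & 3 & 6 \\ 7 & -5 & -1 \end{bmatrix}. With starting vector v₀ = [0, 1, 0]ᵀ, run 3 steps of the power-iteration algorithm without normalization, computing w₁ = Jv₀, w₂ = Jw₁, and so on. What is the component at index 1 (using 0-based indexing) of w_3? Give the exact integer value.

-147

w1 = Jv₀ = (7, 3, -5)
w2 = Jw1 = (85, -42, 39)
w3 = Jw2 = (184, -147, 766)
The requested component of w3 is -147.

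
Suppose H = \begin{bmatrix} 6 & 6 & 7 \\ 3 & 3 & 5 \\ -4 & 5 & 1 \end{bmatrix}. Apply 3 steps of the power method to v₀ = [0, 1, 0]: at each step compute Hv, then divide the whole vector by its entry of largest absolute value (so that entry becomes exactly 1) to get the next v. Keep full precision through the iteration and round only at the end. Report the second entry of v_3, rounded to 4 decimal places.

0.4927

Hv0 = (6.00000, 3.00000, 5.00000); divide by 6.00000 → v1 = (1.00000, 0.50000, 0.83333)
Hv1 = (14.83333, 8.66667, -0.66667); divide by 14.83333 → v2 = (1.00000, 0.58427, -0.04494)
Hv2 = (9.19101, 4.52809, -1.12360); divide by 9.19101 → v3 = (1.00000, 0.49267, -0.12225)
Requested entry of v3: 403/818 = 0.4927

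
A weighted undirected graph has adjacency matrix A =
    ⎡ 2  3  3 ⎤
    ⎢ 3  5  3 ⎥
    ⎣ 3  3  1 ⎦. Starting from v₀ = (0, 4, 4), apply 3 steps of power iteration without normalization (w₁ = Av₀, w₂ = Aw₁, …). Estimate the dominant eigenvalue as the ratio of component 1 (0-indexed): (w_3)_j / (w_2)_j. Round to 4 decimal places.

w1 = Av₀ = (2·0 + 3·4 + 3·4; 3·0 + 5·4 + 3·4; 3·0 + 3·4 + 1·4) = (24, 32, 16)
w2 = Aw1 = (2·24 + 3·32 + 3·16; 3·24 + 5·32 + 3·16; 3·24 + 3·32 + 1·16) = (192, 280, 184)
w3 = Aw2 = (1776, 2528, 1600)
Ratio at component: 2528 / 280 = 9.0286

9.0286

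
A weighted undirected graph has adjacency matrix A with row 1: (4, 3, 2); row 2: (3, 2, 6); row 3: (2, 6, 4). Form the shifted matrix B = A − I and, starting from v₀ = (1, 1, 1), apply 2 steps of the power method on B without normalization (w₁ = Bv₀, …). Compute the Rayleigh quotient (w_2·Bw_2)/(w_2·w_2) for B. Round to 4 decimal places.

B = A − I has rows (3, 3, 2); (3, 1, 6); (2, 6, 3)
w1 = Bv₀ = (3·1 + 3·1 + 2·1; 3·1 + 1·1 + 6·1; 2·1 + 6·1 + 3·1) = (8, 10, 11)
w2 = Bw1 = (3·8 + 3·10 + 2·11; 3·8 + 1·10 + 6·11; 2·8 + 6·10 + 3·11) = (76, 100, 109)
Bw2 = (746, 982, 1079)
w2·Bw2 = 272507; w2·w2 = 27657; μ ≈ 272507/27657 = 9.8531

9.8531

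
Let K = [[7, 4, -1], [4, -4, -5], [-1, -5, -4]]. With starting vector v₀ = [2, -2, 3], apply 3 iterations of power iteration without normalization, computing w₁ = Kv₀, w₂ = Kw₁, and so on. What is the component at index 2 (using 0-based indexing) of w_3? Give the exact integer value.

-201

w1 = Kv₀ = (3, 1, -4)
w2 = Kw1 = (29, 28, 8)
w3 = Kw2 = (307, -36, -201)
The requested component of w3 is -201.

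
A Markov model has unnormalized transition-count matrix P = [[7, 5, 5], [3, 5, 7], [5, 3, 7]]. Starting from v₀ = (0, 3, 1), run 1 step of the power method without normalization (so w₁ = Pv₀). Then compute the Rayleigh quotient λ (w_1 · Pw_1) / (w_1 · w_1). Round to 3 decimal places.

λ ≈ 15.133

w1 = Pv₀ = (20, 22, 16)
Pw1 = (330, 282, 278)
w1·Pw1 = 20·330 + 22·282 + 16·278 = 17252; w1·w1 = 20·20 + 22·22 + 16·16 = 1140
λ ≈ 17252/1140 = 15.133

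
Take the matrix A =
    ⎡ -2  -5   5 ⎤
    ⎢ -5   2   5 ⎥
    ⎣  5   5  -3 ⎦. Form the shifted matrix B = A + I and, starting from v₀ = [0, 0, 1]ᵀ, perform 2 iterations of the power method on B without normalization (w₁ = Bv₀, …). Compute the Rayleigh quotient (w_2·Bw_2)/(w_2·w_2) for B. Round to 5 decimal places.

μ ≈ -9.48576

B = A + I has rows (-1, -5, 5); (-5, 3, 5); (5, 5, -2)
w1 = Bv₀ = (5, 5, -2)
w2 = Bw1 = (-40, -20, 54)
Bw2 = (410, 410, -408)
w2·Bw2 = -46632; w2·w2 = 4916; μ ≈ -46632/4916 = -9.48576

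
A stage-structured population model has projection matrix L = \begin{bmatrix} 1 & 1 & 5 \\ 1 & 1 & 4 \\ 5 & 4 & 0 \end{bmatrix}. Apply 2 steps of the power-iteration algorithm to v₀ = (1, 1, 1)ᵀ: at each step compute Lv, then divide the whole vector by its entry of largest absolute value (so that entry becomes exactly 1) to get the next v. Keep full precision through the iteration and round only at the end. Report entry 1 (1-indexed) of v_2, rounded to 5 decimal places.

Lv0 = (7.000000, 6.000000, 9.000000); divide by 9.000000 → v1 = (0.777778, 0.666667, 1.000000)
Lv1 = (6.444444, 5.444444, 6.555556); divide by 6.555556 → v2 = (0.983051, 0.830508, 1.000000)
Requested entry of v2: 58/59 = 0.98305

0.98305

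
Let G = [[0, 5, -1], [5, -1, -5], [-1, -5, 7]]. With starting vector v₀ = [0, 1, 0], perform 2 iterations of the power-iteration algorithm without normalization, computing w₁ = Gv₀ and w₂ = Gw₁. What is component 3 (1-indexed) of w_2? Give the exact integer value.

-35

w1 = Gv₀ = (5, -1, -5)
w2 = Gw1 = (0, 51, -35)
The requested component of w2 is -35.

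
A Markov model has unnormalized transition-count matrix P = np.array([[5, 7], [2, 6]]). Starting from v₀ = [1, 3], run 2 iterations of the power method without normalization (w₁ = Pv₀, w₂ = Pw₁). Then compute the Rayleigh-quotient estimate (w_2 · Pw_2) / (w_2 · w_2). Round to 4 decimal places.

w1 = Pv₀ = (5·1 + 7·3; 2·1 + 6·3) = (26, 20)
w2 = Pw1 = (5·26 + 7·20; 2·26 + 6·20) = (270, 172)
Pw2 = (2554, 1572)
w2·Pw2 = 270·2554 + 172·1572 = 959964; w2·w2 = 270·270 + 172·172 = 102484
λ ≈ 959964/102484 = 9.3670

λ ≈ 9.3670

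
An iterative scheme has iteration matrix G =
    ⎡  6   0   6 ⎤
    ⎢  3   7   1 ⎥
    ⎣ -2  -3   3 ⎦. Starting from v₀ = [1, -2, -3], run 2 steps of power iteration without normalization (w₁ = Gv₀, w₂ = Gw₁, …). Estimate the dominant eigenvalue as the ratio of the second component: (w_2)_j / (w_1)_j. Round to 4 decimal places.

w1 = Gv₀ = (-12, -14, -5)
w2 = Gw1 = (-102, -139, 51)
Ratio at component: -139 / -14 = 9.9286

9.9286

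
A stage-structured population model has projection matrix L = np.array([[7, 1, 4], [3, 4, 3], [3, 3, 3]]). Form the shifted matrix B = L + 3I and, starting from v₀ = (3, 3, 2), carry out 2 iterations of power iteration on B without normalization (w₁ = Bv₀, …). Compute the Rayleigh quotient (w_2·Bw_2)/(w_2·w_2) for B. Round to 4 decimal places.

μ ≈ 13.5485

B = L + 3I has rows (10, 1, 4); (3, 7, 3); (3, 3, 6)
w1 = Bv₀ = (41, 36, 30)
w2 = Bw1 = (566, 465, 411)
Bw2 = (7769, 6186, 5559)
w2·Bw2 = 9558493; w2·w2 = 705502; μ ≈ 9558493/705502 = 13.5485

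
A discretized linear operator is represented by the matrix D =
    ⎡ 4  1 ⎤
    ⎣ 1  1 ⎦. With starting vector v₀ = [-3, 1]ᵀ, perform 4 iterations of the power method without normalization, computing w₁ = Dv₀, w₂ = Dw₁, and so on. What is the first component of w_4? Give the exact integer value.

w1 = Dv₀ = (-11, -2)
w2 = Dw1 = (-46, -13)
w3 = Dw2 = (-197, -59)
w4 = Dw3 = (-847, -256)
The requested component of w4 is -847.

-847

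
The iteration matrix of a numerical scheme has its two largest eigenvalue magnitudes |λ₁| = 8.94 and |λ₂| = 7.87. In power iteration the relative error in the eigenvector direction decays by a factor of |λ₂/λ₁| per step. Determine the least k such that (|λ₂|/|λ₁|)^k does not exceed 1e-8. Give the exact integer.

145

|λ₂/λ₁| = 7.87/8.94 = 0.88031
Need k ≥ ln(1e-8) / ln(0.88031) = -18.4207 / -0.1275 ≈ 144.501
Smallest integer k satisfying the bound: 145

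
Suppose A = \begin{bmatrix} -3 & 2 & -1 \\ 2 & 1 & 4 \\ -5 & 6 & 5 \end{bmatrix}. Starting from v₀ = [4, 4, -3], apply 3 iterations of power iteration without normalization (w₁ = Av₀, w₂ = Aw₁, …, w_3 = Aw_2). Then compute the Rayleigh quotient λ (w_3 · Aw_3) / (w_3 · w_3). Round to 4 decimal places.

w1 = Av₀ = (-1, 0, -11)
w2 = Aw1 = (14, -46, -50)
w3 = Aw2 = (-84, -218, -596)
Aw3 = (412, -2770, -3868)
w3·Aw3 = (-84)·412 + (-218)·(-2770) + (-596)·(-3868) = 2874580; w3·w3 = (-84)·(-84) + (-218)·(-218) + (-596)·(-596) = 409796
λ ≈ 2874580/409796 = 7.0147

7.0147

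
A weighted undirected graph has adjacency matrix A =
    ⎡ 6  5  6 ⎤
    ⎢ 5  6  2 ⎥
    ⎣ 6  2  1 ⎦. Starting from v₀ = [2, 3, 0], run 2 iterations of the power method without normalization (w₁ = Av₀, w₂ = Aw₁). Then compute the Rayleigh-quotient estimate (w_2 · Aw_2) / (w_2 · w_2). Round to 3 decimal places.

13.654

w1 = Av₀ = (6·2 + 5·3 + 6·0; 5·2 + 6·3 + 2·0; 6·2 + 2·3 + 1·0) = (27, 28, 18)
w2 = Aw1 = (6·27 + 5·28 + 6·18; 5·27 + 6·28 + 2·18; 6·27 + 2·28 + 1·18) = (410, 339, 236)
Aw2 = (5571, 4556, 3374)
w2·Aw2 = 410·5571 + 339·4556 + 236·3374 = 4624858; w2·w2 = 410·410 + 339·339 + 236·236 = 338717
λ ≈ 4624858/338717 = 13.654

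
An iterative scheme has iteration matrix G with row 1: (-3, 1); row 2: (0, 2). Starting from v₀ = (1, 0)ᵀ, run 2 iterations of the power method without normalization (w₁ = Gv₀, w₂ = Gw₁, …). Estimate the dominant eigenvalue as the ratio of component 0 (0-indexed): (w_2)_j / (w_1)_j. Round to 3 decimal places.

w1 = Gv₀ = ((-3)·1 + 1·0; 0·1 + 2·0) = (-3, 0)
w2 = Gw1 = ((-3)·(-3) + 1·0; 0·(-3) + 2·0) = (9, 0)
Ratio at component: 9 / -3 = -3.000

-3.000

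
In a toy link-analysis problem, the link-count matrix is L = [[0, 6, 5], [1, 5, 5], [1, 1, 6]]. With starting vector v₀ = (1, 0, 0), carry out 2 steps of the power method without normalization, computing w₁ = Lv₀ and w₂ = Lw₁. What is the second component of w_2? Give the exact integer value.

w1 = Lv₀ = (0·1 + 6·0 + 5·0; 1·1 + 5·0 + 5·0; 1·1 + 1·0 + 6·0) = (0, 1, 1)
w2 = Lw1 = (0·0 + 6·1 + 5·1; 1·0 + 5·1 + 5·1; 1·0 + 1·1 + 6·1) = (11, 10, 7)
The requested component of w2 is 10.

10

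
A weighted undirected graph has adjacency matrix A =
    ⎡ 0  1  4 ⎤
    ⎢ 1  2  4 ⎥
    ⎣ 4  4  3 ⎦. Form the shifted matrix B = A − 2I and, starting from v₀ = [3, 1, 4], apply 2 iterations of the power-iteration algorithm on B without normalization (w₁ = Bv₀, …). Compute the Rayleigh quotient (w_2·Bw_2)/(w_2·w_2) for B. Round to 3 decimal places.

B = A − 2I has rows (-2, 1, 4); (1, 0, 4); (4, 4, 1)
w1 = Bv₀ = ((-2)·3 + 1·1 + 4·4; 1·3 + 0·1 + 4·4; 4·3 + 4·1 + 1·4) = (11, 19, 20)
w2 = Bw1 = ((-2)·11 + 1·19 + 4·20; 1·11 + 0·19 + 4·20; 4·11 + 4·19 + 1·20) = (77, 91, 140)
Bw2 = (497, 637, 812)
w2·Bw2 = 209916; w2·w2 = 33810; μ ≈ 209916/33810 = 6.209

μ ≈ 6.209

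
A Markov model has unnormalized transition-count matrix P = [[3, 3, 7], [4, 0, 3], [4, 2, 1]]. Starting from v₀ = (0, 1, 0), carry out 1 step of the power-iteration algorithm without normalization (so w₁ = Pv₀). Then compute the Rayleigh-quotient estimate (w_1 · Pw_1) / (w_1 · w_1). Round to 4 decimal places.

7.4615

w1 = Pv₀ = (3·0 + 3·1 + 7·0; 4·0 + 0·1 + 3·0; 4·0 + 2·1 + 1·0) = (3, 0, 2)
Pw1 = (23, 18, 14)
w1·Pw1 = 3·23 + 0·18 + 2·14 = 97; w1·w1 = 3·3 + 0·0 + 2·2 = 13
λ ≈ 97/13 = 7.4615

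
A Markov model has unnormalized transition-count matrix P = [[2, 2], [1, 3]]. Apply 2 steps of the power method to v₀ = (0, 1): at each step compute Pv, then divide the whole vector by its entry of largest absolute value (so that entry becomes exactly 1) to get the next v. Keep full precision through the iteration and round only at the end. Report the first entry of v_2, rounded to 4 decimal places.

0.9091

Pv0 = (2.00000, 3.00000); divide by 3.00000 → v1 = (0.66667, 1.00000)
Pv1 = (3.33333, 3.66667); divide by 3.66667 → v2 = (0.90909, 1.00000)
Requested entry of v2: 10/11 = 0.9091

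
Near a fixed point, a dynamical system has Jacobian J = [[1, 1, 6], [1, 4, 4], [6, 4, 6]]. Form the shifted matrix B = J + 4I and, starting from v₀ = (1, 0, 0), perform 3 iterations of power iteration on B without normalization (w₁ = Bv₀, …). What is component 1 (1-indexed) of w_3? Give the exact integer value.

911

B = J + 4I has rows (5, 1, 6); (1, 8, 4); (6, 4, 10)
w1 = Bv₀ = (5·1 + 1·0 + 6·0; 1·1 + 8·0 + 4·0; 6·1 + 4·0 + 10·0) = (5, 1, 6)
w2 = Bw1 = (5·5 + 1·1 + 6·6; 1·5 + 8·1 + 4·6; 6·5 + 4·1 + 10·6) = (62, 37, 94)
w3 = Bw2 = (911, 734, 1460)
Requested component of w3: 911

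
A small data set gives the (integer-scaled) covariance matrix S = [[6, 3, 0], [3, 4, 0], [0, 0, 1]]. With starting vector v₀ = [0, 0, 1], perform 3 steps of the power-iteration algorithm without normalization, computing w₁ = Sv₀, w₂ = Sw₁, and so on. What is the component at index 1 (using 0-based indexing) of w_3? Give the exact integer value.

w1 = Sv₀ = (6·0 + 3·0 + 0·1; 3·0 + 4·0 + 0·1; 0·0 + 0·0 + 1·1) = (0, 0, 1)
w2 = Sw1 = (6·0 + 3·0 + 0·1; 3·0 + 4·0 + 0·1; 0·0 + 0·0 + 1·1) = (0, 0, 1)
w3 = Sw2 = (0, 0, 1)
The requested component of w3 is 0.

0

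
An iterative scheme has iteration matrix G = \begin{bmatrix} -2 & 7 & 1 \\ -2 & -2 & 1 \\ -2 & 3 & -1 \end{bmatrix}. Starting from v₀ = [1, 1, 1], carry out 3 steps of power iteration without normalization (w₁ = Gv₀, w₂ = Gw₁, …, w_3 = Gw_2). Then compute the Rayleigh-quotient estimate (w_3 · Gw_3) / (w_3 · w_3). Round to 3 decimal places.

w1 = Gv₀ = ((-2)·1 + 7·1 + 1·1; (-2)·1 + (-2)·1 + 1·1; (-2)·1 + 3·1 + (-1)·1) = (6, -3, 0)
w2 = Gw1 = ((-2)·6 + 7·(-3) + 1·0; (-2)·6 + (-2)·(-3) + 1·0; (-2)·6 + 3·(-3) + (-1)·0) = (-33, -6, -21)
w3 = Gw2 = (3, 57, 69)
Gw3 = (462, -51, 96)
w3·Gw3 = 3·462 + 57·(-51) + 69·96 = 5103; w3·w3 = 3·3 + 57·57 + 69·69 = 8019
λ ≈ 5103/8019 = 0.636

0.636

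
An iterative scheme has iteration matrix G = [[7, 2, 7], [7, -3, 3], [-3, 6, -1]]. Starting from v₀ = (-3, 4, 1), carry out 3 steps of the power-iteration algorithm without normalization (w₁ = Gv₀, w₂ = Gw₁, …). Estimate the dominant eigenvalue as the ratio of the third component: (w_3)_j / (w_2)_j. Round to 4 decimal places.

-3.5670

w1 = Gv₀ = (7·(-3) + 2·4 + 7·1; 7·(-3) + (-3)·4 + 3·1; (-3)·(-3) + 6·4 + (-1)·1) = (-6, -30, 32)
w2 = Gw1 = (7·(-6) + 2·(-30) + 7·32; 7·(-6) + (-3)·(-30) + 3·32; (-3)·(-6) + 6·(-30) + (-1)·32) = (122, 144, -194)
w3 = Gw2 = (-216, -160, 692)
Ratio at component: 692 / -194 = -3.5670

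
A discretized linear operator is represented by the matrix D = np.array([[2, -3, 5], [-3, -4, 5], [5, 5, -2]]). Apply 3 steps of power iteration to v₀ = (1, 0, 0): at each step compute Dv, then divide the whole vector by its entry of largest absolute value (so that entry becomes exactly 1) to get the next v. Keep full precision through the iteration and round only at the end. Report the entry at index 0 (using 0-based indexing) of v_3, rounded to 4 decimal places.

Dv0 = (2.00000, -3.00000, 5.00000); divide by 5.00000 → v1 = (0.40000, -0.60000, 1.00000)
Dv1 = (7.60000, 6.20000, -3.00000); divide by 7.60000 → v2 = (1.00000, 0.81579, -0.39474)
Dv2 = (-2.42105, -8.23684, 9.86842); divide by 9.86842 → v3 = (-0.24533, -0.83467, 1.00000)
Requested entry of v3: -92/375 = -0.2453

-0.2453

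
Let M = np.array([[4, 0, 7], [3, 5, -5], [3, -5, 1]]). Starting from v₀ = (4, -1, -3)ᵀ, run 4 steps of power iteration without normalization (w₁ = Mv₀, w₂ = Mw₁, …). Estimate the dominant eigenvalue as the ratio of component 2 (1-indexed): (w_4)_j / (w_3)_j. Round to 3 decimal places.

w1 = Mv₀ = (4·4 + 0·(-1) + 7·(-3); 3·4 + 5·(-1) + (-5)·(-3); 3·4 + (-5)·(-1) + 1·(-3)) = (-5, 22, 14)
w2 = Mw1 = (4·(-5) + 0·22 + 7·14; 3·(-5) + 5·22 + (-5)·14; 3·(-5) + (-5)·22 + 1·14) = (78, 25, -111)
w3 = Mw2 = (-465, 914, -2)
w4 = Mw3 = (-1874, 3185, -5967)
Ratio at component: 3185 / 914 = 3.485

λ ≈ 3.485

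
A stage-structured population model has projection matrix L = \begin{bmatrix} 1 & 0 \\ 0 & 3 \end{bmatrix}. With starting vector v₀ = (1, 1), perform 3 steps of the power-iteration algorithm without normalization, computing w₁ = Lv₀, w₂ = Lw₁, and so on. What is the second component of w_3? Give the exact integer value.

27

w1 = Lv₀ = (1, 3)
w2 = Lw1 = (1, 9)
w3 = Lw2 = (1, 27)
The requested component of w3 is 27.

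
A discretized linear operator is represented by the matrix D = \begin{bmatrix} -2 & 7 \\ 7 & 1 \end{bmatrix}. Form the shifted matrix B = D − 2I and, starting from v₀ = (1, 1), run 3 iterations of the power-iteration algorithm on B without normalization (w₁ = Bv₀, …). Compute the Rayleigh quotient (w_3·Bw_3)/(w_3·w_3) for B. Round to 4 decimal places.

B = D − 2I has rows (-4, 7); (7, -1)
w1 = Bv₀ = ((-4)·1 + 7·1; 7·1 + (-1)·1) = (3, 6)
w2 = Bw1 = ((-4)·3 + 7·6; 7·3 + (-1)·6) = (30, 15)
w3 = Bw2 = (-15, 195)
Bw3 = (1425, -300)
w3·Bw3 = -79875; w3·w3 = 38250; μ ≈ -79875/38250 = -2.0882

μ ≈ -2.0882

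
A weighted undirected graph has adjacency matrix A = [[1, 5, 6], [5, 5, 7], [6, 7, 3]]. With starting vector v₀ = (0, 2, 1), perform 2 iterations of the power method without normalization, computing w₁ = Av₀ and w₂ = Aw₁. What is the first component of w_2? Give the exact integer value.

w1 = Av₀ = (16, 17, 17)
w2 = Aw1 = (203, 284, 266)
The requested component of w2 is 203.

203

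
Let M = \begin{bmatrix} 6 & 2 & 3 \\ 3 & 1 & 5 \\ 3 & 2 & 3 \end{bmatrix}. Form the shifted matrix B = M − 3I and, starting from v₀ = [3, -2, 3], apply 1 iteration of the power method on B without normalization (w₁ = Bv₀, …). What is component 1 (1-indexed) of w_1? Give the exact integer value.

B = M − 3I has rows (3, 2, 3); (3, -2, 5); (3, 2, 0)
w1 = Bv₀ = (14, 28, 5)
Requested component of w1: 14

14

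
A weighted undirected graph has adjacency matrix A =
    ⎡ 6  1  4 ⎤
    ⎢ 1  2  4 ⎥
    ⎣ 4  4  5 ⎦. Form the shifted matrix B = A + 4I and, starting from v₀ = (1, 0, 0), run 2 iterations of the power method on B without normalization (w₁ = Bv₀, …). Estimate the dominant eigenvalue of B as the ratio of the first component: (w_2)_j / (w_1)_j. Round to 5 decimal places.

μ ≈ 11.70000

B = A + 4I has rows (10, 1, 4); (1, 6, 4); (4, 4, 9)
w1 = Bv₀ = (10, 1, 4)
w2 = Bw1 = (117, 32, 80)
Ratio: 117/10 = 11.70000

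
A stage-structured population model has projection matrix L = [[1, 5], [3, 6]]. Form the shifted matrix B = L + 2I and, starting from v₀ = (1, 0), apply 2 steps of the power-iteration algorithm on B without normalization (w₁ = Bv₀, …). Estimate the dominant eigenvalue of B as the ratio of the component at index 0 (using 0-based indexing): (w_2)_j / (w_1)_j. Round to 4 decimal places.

B = L + 2I has rows (3, 5); (3, 8)
w1 = Bv₀ = (3·1 + 5·0; 3·1 + 8·0) = (3, 3)
w2 = Bw1 = (3·3 + 5·3; 3·3 + 8·3) = (24, 33)
Ratio: 24/3 = 8.0000

8.0000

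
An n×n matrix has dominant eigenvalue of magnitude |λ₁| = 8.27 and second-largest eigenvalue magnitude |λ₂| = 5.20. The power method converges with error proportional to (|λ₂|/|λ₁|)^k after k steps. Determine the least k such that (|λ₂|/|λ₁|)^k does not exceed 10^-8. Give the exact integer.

|λ₂/λ₁| = 5.20/8.27 = 0.62878
Need k ≥ ln(10^-8) / ln(0.62878) = -18.4207 / -0.4640 ≈ 39.702
Smallest integer k satisfying the bound: 40

40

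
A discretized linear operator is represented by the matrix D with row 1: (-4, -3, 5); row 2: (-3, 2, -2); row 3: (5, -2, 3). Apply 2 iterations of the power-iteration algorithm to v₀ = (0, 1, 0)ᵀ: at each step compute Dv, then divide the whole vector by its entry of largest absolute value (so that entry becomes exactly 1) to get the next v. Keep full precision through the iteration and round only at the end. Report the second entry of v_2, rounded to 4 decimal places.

-0.6800

Dv0 = (-3.00000, 2.00000, -2.00000); divide by -3.00000 → v1 = (1.00000, -0.66667, 0.66667)
Dv1 = (1.33333, -5.66667, 8.33333); divide by 8.33333 → v2 = (0.16000, -0.68000, 1.00000)
Requested entry of v2: 17/-25 = -0.6800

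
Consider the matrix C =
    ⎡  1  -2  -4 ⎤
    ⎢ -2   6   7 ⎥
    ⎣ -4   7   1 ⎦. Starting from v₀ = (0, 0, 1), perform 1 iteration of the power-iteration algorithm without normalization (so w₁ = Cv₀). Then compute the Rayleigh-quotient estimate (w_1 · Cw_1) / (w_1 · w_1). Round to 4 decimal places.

8.3788

w1 = Cv₀ = (-4, 7, 1)
Cw1 = (-22, 57, 66)
w1·Cw1 = (-4)·(-22) + 7·57 + 1·66 = 553; w1·w1 = (-4)·(-4) + 7·7 + 1·1 = 66
λ ≈ 553/66 = 8.3788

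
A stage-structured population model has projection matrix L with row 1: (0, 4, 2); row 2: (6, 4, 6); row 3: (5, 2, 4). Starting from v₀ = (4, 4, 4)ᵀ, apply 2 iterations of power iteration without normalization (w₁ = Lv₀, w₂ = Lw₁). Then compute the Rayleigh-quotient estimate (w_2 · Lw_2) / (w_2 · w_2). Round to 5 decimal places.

λ ≈ 10.87962

w1 = Lv₀ = (24, 64, 44)
w2 = Lw1 = (344, 664, 424)
Lw2 = (3504, 7264, 4744)
w2·Lw2 = 344·3504 + 664·7264 + 424·4744 = 8040128; w2·w2 = 344·344 + 664·664 + 424·424 = 739008
λ ≈ 8040128/739008 = 10.87962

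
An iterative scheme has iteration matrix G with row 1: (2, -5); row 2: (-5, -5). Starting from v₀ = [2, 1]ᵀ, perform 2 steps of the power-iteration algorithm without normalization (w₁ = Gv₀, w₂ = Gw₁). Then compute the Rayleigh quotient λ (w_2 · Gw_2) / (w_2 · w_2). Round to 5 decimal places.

w1 = Gv₀ = (2·2 + (-5)·1; (-5)·2 + (-5)·1) = (-1, -15)
w2 = Gw1 = (2·(-1) + (-5)·(-15); (-5)·(-1) + (-5)·(-15)) = (73, 80)
Gw2 = (-254, -765)
w2·Gw2 = 73·(-254) + 80·(-765) = -79742; w2·w2 = 73·73 + 80·80 = 11729
λ ≈ -79742/11729 = -6.79870

λ ≈ -6.79870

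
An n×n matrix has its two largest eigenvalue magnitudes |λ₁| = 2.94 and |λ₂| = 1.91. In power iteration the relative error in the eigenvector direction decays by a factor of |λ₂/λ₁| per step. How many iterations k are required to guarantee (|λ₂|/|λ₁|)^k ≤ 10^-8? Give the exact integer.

|λ₂/λ₁| = 1.91/2.94 = 0.64966
Need k ≥ ln(10^-8) / ln(0.64966) = -18.4207 / -0.4313 ≈ 42.709
Smallest integer k satisfying the bound: 43

43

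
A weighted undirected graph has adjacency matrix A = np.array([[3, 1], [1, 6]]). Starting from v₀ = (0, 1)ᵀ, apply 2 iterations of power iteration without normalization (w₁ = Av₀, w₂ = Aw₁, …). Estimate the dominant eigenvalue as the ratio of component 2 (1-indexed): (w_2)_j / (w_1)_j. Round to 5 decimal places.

6.16667

w1 = Av₀ = (1, 6)
w2 = Aw1 = (9, 37)
Ratio at component: 37 / 6 = 6.16667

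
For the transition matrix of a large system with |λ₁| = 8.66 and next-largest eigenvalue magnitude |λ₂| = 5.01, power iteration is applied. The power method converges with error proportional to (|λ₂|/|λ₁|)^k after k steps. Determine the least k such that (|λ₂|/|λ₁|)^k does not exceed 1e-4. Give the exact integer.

17

|λ₂/λ₁| = 5.01/8.66 = 0.57852
Need k ≥ ln(1e-4) / ln(0.57852) = -9.2103 / -0.5473 ≈ 16.829
Smallest integer k satisfying the bound: 17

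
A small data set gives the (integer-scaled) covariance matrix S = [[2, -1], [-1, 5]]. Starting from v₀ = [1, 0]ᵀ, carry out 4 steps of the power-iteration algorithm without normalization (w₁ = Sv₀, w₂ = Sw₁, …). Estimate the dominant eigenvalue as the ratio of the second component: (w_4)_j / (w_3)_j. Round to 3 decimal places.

w1 = Sv₀ = (2·1 + (-1)·0; (-1)·1 + 5·0) = (2, -1)
w2 = Sw1 = (2·2 + (-1)·(-1); (-1)·2 + 5·(-1)) = (5, -7)
w3 = Sw2 = (17, -40)
w4 = Sw3 = (74, -217)
Ratio at component: -217 / -40 = 5.425

5.425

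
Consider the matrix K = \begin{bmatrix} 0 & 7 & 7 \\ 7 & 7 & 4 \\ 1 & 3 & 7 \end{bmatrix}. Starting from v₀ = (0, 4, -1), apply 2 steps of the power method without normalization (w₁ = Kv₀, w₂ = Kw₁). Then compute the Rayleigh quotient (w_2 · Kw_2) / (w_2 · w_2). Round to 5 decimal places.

w1 = Kv₀ = (0·0 + 7·4 + 7·(-1); 7·0 + 7·4 + 4·(-1); 1·0 + 3·4 + 7·(-1)) = (21, 24, 5)
w2 = Kw1 = (0·21 + 7·24 + 7·5; 7·21 + 7·24 + 4·5; 1·21 + 3·24 + 7·5) = (203, 335, 128)
Kw2 = (3241, 4278, 2104)
w2·Kw2 = 203·3241 + 335·4278 + 128·2104 = 2360365; w2·w2 = 203·203 + 335·335 + 128·128 = 169818
λ ≈ 2360365/169818 = 13.89938

13.89938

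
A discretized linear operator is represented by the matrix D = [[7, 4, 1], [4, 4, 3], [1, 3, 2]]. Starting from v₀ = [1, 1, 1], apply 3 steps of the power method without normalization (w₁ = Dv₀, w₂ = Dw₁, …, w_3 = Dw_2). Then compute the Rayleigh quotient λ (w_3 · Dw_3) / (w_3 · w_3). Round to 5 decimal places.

λ ≈ 10.55548

w1 = Dv₀ = (12, 11, 6)
w2 = Dw1 = (134, 110, 57)
w3 = Dw2 = (1435, 1147, 578)
Dw3 = (15211, 12062, 6032)
w3·Dw3 = 1435·15211 + 1147·12062 + 578·6032 = 39149395; w3·w3 = 1435·1435 + 1147·1147 + 578·578 = 3708918
λ ≈ 39149395/3708918 = 10.55548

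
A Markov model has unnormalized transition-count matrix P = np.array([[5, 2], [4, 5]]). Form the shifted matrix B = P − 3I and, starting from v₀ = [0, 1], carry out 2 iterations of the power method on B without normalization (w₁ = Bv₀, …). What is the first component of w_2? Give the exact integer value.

8

B = P − 3I has rows (2, 2); (4, 2)
w1 = Bv₀ = (2·0 + 2·1; 4·0 + 2·1) = (2, 2)
w2 = Bw1 = (2·2 + 2·2; 4·2 + 2·2) = (8, 12)
Requested component of w2: 8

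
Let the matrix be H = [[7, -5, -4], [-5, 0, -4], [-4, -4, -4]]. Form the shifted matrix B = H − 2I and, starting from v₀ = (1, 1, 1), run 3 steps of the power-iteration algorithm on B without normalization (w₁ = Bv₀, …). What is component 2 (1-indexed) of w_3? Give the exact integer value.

B = H − 2I has rows (5, -5, -4); (-5, -2, -4); (-4, -4, -6)
w1 = Bv₀ = (-4, -11, -14)
w2 = Bw1 = (91, 98, 144)
w3 = Bw2 = (-611, -1227, -1620)
Requested component of w3: -1227

-1227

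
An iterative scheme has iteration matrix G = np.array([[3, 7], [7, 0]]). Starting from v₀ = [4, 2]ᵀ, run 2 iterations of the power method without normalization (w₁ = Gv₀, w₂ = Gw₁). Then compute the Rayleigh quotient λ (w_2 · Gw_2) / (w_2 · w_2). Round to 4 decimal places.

λ ≈ 8.5340

w1 = Gv₀ = (3·4 + 7·2; 7·4 + 0·2) = (26, 28)
w2 = Gw1 = (3·26 + 7·28; 7·26 + 0·28) = (274, 182)
Gw2 = (2096, 1918)
w2·Gw2 = 274·2096 + 182·1918 = 923380; w2·w2 = 274·274 + 182·182 = 108200
λ ≈ 923380/108200 = 8.5340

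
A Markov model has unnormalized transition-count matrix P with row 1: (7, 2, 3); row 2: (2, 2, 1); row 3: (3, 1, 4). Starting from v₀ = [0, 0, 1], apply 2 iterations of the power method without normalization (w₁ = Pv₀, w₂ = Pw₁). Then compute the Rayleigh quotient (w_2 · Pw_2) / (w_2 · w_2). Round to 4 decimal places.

9.4528

w1 = Pv₀ = (3, 1, 4)
w2 = Pw1 = (35, 12, 26)
Pw2 = (347, 120, 221)
w2·Pw2 = 35·347 + 12·120 + 26·221 = 19331; w2·w2 = 35·35 + 12·12 + 26·26 = 2045
λ ≈ 19331/2045 = 9.4528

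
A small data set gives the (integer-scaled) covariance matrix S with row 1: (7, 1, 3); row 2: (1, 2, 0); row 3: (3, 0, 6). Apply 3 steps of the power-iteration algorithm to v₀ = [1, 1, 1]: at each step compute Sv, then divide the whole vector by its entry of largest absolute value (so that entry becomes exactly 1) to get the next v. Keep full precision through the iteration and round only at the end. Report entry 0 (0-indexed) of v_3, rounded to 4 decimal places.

Sv0 = (11.00000, 3.00000, 9.00000); divide by 11.00000 → v1 = (1.00000, 0.27273, 0.81818)
Sv1 = (9.72727, 1.54545, 7.90909); divide by 9.72727 → v2 = (1.00000, 0.15888, 0.81308)
Sv2 = (9.59813, 1.31776, 7.87850); divide by 9.59813 → v3 = (1.00000, 0.13729, 0.82084)
Requested entry of v3: 1027/1027 = 1.0000

1.0000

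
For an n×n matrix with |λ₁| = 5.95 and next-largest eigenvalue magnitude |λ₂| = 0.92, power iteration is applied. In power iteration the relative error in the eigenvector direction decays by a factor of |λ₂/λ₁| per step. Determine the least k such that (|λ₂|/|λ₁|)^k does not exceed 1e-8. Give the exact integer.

10

|λ₂/λ₁| = 0.92/5.95 = 0.15462
Need k ≥ ln(1e-8) / ln(0.15462) = -18.4207 / -1.8668 ≈ 9.868
Smallest integer k satisfying the bound: 10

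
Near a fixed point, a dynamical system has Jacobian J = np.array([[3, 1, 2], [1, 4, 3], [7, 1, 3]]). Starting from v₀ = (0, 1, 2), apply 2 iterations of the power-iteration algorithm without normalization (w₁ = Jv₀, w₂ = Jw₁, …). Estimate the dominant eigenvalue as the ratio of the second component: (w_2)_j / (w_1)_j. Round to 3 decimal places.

6.600

w1 = Jv₀ = (5, 10, 7)
w2 = Jw1 = (39, 66, 66)
Ratio at component: 66 / 10 = 6.600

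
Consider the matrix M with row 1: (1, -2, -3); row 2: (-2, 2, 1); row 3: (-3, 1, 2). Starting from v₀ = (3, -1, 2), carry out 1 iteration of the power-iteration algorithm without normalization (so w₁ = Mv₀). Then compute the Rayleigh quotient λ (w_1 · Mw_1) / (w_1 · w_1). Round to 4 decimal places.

2.1507

w1 = Mv₀ = (-1, -6, -6)
Mw1 = (29, -16, -15)
w1·Mw1 = (-1)·29 + (-6)·(-16) + (-6)·(-15) = 157; w1·w1 = (-1)·(-1) + (-6)·(-6) + (-6)·(-6) = 73
λ ≈ 157/73 = 2.1507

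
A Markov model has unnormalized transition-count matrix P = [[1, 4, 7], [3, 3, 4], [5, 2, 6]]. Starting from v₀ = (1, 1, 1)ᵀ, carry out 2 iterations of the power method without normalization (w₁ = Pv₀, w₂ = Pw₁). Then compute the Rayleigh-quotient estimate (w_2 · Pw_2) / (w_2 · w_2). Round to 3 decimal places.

λ ≈ 12.018

w1 = Pv₀ = (1·1 + 4·1 + 7·1; 3·1 + 3·1 + 4·1; 5·1 + 2·1 + 6·1) = (12, 10, 13)
w2 = Pw1 = (1·12 + 4·10 + 7·13; 3·12 + 3·10 + 4·13; 5·12 + 2·10 + 6·13) = (143, 118, 158)
Pw2 = (1721, 1415, 1899)
w2·Pw2 = 143·1721 + 118·1415 + 158·1899 = 713115; w2·w2 = 143·143 + 118·118 + 158·158 = 59337
λ ≈ 713115/59337 = 12.018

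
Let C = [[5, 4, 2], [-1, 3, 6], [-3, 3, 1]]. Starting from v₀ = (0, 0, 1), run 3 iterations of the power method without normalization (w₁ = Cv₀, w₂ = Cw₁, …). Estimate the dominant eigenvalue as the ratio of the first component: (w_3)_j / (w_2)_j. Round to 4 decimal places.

w1 = Cv₀ = (2, 6, 1)
w2 = Cw1 = (36, 22, 13)
w3 = Cw2 = (294, 108, -29)
Ratio at component: 294 / 36 = 8.1667

8.1667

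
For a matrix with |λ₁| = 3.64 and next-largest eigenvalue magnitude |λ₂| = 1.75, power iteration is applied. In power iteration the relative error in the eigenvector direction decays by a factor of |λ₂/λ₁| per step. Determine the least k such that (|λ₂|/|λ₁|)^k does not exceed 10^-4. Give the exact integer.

|λ₂/λ₁| = 1.75/3.64 = 0.48077
Need k ≥ ln(10^-4) / ln(0.48077) = -9.2103 / -0.7324 ≈ 12.576
Smallest integer k satisfying the bound: 13

13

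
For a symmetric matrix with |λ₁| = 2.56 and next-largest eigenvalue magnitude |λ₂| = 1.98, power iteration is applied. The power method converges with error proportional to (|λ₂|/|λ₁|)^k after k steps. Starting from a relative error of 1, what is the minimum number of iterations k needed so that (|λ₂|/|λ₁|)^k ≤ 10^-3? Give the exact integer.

|λ₂/λ₁| = 1.98/2.56 = 0.77344
Need k ≥ ln(10^-3) / ln(0.77344) = -6.9078 / -0.2569 ≈ 26.888
Smallest integer k satisfying the bound: 27

27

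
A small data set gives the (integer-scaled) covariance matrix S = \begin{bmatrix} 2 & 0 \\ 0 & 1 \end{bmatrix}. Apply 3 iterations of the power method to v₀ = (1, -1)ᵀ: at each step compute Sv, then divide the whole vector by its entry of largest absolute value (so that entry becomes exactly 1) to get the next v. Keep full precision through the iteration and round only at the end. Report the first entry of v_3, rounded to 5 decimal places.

Sv0 = (2.000000, -1.000000); divide by 2.000000 → v1 = (1.000000, -0.500000)
Sv1 = (2.000000, -0.500000); divide by 2.000000 → v2 = (1.000000, -0.250000)
Sv2 = (2.000000, -0.250000); divide by 2.000000 → v3 = (1.000000, -0.125000)
Requested entry of v3: 8/8 = 1.00000

1.00000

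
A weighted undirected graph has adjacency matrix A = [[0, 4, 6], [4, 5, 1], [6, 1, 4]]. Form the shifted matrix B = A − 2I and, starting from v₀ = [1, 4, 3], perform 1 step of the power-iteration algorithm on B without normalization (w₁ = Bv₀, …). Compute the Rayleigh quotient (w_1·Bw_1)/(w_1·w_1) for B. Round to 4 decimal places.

B = A − 2I has rows (-2, 4, 6); (4, 3, 1); (6, 1, 2)
w1 = Bv₀ = (32, 19, 16)
Bw1 = (108, 201, 243)
w1·Bw1 = 11163; w1·w1 = 1641; μ ≈ 11163/1641 = 6.8026

μ ≈ 6.8026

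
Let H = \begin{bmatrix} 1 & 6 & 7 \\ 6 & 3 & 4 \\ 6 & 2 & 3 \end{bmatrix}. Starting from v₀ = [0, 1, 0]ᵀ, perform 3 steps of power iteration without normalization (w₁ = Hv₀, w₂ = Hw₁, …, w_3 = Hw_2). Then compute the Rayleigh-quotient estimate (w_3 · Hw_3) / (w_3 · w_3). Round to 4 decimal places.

w1 = Hv₀ = (6, 3, 2)
w2 = Hw1 = (38, 53, 48)
w3 = Hw2 = (692, 579, 478)
Hw3 = (7512, 7801, 6744)
w3·Hw3 = 692·7512 + 579·7801 + 478·6744 = 12938715; w3·w3 = 692·692 + 579·579 + 478·478 = 1042589
λ ≈ 12938715/1042589 = 12.4102

λ ≈ 12.4102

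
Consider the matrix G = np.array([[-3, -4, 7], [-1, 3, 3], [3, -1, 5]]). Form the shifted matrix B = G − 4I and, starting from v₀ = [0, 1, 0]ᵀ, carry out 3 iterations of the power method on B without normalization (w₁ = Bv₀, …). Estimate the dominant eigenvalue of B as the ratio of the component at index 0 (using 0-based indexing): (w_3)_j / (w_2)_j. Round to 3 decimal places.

μ ≈ -10.680

B = G − 4I has rows (-7, -4, 7); (-1, -1, 3); (3, -1, 1)
w1 = Bv₀ = ((-7)·0 + (-4)·1 + 7·0; (-1)·0 + (-1)·1 + 3·0; 3·0 + (-1)·1 + 1·0) = (-4, -1, -1)
w2 = Bw1 = ((-7)·(-4) + (-4)·(-1) + 7·(-1); (-1)·(-4) + (-1)·(-1) + 3·(-1); 3·(-4) + (-1)·(-1) + 1·(-1)) = (25, 2, -12)
w3 = Bw2 = (-267, -63, 61)
Ratio: -267/25 = -10.680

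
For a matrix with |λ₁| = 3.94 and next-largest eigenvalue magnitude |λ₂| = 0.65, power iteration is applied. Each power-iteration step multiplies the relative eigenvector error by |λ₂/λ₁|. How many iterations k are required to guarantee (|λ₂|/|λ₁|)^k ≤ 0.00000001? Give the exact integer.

|λ₂/λ₁| = 0.65/3.94 = 0.16497
Need k ≥ ln(0.00000001) / ln(0.16497) = -18.4207 / -1.8020 ≈ 10.223
Smallest integer k satisfying the bound: 11

11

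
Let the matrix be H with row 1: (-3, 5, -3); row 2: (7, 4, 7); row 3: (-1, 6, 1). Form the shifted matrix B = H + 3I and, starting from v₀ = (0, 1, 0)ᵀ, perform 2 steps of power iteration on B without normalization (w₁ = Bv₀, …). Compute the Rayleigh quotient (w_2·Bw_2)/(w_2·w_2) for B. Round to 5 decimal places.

μ ≈ 12.44544

B = H + 3I has rows (0, 5, -3); (7, 7, 7); (-1, 6, 4)
w1 = Bv₀ = (5, 7, 6)
w2 = Bw1 = (17, 126, 61)
Bw2 = (447, 1428, 983)
w2·Bw2 = 247490; w2·w2 = 19886; μ ≈ 247490/19886 = 12.44544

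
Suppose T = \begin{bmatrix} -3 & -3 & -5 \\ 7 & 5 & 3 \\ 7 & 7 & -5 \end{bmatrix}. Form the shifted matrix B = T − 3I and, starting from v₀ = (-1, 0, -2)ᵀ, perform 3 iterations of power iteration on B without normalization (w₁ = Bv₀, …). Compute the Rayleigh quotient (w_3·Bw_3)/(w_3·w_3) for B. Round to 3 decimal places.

μ ≈ -7.226

B = T − 3I has rows (-6, -3, -5); (7, 2, 3); (7, 7, -8)
w1 = Bv₀ = (16, -13, 9)
w2 = Bw1 = (-102, 113, -51)
w3 = Bw2 = (528, -641, 485)
Bw3 = (-3670, 3869, -4671)
w3·Bw3 = -6683224; w3·w3 = 924890; μ ≈ -6683224/924890 = -7.226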